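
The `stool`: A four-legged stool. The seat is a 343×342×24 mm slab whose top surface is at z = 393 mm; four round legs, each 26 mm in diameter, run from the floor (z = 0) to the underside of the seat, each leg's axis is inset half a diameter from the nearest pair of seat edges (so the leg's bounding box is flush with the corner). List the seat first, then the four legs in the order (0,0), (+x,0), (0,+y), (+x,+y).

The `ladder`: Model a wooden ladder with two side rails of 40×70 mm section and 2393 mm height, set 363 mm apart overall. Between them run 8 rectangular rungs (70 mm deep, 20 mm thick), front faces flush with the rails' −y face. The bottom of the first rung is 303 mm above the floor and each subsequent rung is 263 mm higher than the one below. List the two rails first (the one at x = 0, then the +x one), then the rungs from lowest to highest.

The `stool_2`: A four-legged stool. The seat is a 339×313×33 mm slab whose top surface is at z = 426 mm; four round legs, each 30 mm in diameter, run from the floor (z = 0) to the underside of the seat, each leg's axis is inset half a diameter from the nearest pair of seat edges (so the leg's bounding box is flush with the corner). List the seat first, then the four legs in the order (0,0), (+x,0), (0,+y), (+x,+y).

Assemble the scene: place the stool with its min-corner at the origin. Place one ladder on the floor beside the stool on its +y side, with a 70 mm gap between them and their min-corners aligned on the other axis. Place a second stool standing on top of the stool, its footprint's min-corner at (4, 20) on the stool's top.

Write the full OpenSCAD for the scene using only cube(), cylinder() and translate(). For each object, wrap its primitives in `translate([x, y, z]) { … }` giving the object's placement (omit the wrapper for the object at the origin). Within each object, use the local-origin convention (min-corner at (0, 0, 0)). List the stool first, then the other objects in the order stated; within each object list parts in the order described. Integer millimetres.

translate([0, 0, 369]) cube([343, 342, 24]);
translate([13, 13, 0]) cylinder(h = 369, r = 13);
translate([330, 13, 0]) cylinder(h = 369, r = 13);
translate([13, 329, 0]) cylinder(h = 369, r = 13);
translate([330, 329, 0]) cylinder(h = 369, r = 13);
translate([0, 412, 0]) {
  cube([40, 70, 2393]);
  translate([323, 0, 0]) cube([40, 70, 2393]);
  translate([40, 0, 303]) cube([283, 70, 20]);
  translate([40, 0, 566]) cube([283, 70, 20]);
  translate([40, 0, 829]) cube([283, 70, 20]);
  translate([40, 0, 1092]) cube([283, 70, 20]);
  translate([40, 0, 1355]) cube([283, 70, 20]);
  translate([40, 0, 1618]) cube([283, 70, 20]);
  translate([40, 0, 1881]) cube([283, 70, 20]);
  translate([40, 0, 2144]) cube([283, 70, 20]);
}
translate([4, 20, 393]) {
  translate([0, 0, 393]) cube([339, 313, 33]);
  translate([15, 15, 0]) cylinder(h = 393, r = 15);
  translate([324, 15, 0]) cylinder(h = 393, r = 15);
  translate([15, 298, 0]) cylinder(h = 393, r = 15);
  translate([324, 298, 0]) cylinder(h = 393, r = 15);
}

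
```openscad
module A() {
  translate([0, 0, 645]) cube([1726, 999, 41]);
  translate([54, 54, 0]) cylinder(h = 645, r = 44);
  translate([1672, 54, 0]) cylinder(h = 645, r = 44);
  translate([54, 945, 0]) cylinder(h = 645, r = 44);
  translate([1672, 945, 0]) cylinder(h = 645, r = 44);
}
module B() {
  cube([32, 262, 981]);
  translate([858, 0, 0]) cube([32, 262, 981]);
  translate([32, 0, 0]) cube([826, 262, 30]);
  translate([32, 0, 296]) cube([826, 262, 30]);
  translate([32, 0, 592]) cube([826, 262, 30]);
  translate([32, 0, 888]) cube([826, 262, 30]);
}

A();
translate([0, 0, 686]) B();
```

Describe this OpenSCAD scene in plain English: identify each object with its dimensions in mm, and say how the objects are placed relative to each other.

A is a table with a 1726×999 mm rectangular top, 41 mm thick, top surface at z = 686 mm, supported by four round legs of 88 mm diameter, each leg's bounding box inset 10 mm from the nearest pair of top edges, running from the floor.

B is a bookshelf 890 mm wide overall, 262 mm deep and 981 mm tall. The two sides are 32 mm thick vertical panels. 4 horizontal shelves of 30 mm thickness span between the inner faces of the sides; the lowest shelf sits on the floor and shelves are stacked with a clear vertical gap of 266 mm between each pair.

The bookshelf is on top of the table.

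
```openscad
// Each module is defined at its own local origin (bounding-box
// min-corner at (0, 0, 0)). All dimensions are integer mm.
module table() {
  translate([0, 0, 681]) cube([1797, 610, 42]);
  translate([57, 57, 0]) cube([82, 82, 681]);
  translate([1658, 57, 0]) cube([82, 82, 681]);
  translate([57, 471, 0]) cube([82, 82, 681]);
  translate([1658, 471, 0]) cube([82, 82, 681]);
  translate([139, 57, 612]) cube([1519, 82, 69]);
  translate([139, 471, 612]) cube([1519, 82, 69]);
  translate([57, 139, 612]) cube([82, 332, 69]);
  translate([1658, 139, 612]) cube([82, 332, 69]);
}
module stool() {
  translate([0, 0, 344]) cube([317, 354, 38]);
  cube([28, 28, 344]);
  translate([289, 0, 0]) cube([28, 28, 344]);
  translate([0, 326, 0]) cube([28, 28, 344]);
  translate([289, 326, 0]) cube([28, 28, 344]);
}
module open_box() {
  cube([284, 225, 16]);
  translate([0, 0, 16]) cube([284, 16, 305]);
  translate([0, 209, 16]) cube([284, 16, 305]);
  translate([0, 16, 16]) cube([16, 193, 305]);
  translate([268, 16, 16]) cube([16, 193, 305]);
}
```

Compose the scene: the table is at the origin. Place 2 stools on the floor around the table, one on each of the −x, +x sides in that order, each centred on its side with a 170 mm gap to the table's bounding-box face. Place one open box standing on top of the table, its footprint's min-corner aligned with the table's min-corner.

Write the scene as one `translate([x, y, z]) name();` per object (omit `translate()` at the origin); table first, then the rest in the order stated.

table();
translate([-487, 128, 0]) stool();
translate([1967, 128, 0]) stool();
translate([0, 0, 723]) open_box();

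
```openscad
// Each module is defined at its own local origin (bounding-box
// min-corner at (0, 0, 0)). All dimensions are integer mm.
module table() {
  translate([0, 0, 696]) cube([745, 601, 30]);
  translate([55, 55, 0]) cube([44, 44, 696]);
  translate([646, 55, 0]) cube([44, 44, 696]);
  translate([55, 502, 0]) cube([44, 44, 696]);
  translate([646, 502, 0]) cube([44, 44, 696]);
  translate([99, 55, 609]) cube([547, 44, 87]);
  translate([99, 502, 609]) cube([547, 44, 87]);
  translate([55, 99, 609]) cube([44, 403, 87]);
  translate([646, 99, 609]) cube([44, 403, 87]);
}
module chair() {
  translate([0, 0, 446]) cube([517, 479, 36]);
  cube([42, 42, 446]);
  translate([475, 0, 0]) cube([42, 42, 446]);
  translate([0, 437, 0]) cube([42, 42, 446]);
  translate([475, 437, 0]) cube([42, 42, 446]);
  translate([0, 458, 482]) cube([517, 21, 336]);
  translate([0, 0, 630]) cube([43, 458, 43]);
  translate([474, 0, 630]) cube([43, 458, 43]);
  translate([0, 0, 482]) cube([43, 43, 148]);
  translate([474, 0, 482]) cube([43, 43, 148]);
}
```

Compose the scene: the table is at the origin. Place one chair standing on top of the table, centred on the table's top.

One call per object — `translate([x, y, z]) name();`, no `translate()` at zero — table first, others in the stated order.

table();
translate([114, 61, 726]) chair();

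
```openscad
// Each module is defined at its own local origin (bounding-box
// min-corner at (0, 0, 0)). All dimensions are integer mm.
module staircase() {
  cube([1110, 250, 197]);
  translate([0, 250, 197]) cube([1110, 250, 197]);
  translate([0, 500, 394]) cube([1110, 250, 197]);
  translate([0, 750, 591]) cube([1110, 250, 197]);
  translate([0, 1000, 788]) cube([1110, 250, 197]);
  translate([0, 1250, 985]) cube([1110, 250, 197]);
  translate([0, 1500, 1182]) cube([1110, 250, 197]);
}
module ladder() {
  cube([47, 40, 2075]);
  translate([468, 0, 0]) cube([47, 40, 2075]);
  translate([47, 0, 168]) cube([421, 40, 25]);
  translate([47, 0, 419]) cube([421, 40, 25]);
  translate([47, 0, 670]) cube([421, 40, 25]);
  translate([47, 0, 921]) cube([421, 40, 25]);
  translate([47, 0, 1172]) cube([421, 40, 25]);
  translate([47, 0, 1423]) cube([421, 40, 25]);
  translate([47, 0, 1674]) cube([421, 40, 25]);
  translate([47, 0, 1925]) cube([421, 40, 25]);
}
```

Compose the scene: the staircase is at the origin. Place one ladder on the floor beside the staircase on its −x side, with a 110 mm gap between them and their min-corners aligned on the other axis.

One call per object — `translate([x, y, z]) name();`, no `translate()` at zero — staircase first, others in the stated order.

staircase();
translate([-625, 0, 0]) ladder();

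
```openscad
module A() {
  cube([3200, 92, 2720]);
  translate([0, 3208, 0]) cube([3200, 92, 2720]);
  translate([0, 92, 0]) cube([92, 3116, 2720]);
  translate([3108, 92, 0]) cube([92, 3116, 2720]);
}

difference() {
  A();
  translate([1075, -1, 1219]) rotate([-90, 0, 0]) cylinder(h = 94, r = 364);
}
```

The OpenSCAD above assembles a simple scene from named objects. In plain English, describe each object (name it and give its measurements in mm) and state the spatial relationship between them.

A is a box-shaped house frame (walls only): outside footprint 3200×3300 mm, wall height 2720 mm, wall thickness 92 mm. The two y-facing walls run the full x-width; the two x-facing walls fit between the inner faces of the y-facing walls.

The house frame has a circular hole of radius 364 mm through its front wall, centred at (x = 1075, z = 1219).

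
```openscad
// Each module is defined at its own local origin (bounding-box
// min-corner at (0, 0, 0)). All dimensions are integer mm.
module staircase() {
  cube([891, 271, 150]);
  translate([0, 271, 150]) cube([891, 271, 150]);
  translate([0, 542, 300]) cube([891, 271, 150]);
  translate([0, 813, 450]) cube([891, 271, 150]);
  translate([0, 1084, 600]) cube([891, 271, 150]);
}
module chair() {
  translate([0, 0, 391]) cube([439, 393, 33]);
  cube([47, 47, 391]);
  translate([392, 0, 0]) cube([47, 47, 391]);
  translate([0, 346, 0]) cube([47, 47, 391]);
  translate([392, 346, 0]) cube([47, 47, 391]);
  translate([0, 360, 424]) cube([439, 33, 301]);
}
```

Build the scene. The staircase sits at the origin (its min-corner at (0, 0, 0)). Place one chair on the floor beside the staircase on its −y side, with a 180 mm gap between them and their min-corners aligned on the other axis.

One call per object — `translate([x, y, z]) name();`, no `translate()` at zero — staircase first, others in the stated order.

staircase();
translate([0, -573, 0]) chair();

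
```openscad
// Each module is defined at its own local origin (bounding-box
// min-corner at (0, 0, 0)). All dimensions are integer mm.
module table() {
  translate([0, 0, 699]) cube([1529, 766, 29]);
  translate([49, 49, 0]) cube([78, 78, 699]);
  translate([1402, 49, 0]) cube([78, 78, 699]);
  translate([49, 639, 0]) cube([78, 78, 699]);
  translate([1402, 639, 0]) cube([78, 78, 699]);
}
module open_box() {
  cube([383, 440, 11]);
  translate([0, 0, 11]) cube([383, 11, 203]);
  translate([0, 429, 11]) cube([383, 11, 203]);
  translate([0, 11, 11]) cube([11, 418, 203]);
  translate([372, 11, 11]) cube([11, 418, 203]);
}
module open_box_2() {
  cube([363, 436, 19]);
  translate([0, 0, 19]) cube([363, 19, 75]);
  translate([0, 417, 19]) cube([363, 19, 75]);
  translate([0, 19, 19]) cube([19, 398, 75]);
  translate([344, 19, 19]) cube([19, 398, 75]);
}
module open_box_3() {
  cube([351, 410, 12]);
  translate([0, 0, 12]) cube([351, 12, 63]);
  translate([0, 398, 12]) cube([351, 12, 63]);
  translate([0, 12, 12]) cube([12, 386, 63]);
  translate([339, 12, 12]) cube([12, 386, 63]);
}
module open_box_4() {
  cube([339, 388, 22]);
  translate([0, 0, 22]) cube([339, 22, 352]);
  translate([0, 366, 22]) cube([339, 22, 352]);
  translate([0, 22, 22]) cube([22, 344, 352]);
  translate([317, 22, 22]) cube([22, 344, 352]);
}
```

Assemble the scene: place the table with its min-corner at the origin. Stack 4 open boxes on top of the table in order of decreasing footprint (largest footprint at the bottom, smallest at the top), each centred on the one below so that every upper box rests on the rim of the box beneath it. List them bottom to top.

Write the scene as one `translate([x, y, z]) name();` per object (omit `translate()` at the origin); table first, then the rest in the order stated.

table();
translate([573, 163, 728]) open_box();
translate([583, 165, 942]) open_box_2();
translate([589, 178, 1036]) open_box_3();
translate([595, 189, 1111]) open_box_4();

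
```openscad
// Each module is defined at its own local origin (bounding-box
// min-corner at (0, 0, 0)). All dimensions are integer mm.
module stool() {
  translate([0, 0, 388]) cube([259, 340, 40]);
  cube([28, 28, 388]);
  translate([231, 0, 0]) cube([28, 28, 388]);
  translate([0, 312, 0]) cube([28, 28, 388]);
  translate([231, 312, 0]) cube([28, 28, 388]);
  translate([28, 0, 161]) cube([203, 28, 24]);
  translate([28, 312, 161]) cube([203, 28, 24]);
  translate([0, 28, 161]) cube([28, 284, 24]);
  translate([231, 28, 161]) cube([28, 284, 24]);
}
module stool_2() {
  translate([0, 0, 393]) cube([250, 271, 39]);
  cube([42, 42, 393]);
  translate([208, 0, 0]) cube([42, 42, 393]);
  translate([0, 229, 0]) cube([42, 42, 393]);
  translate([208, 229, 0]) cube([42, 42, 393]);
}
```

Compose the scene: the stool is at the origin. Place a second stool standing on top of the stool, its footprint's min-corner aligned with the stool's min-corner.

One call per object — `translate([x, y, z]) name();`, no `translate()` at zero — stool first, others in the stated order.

stool();
translate([0, 0, 428]) stool_2();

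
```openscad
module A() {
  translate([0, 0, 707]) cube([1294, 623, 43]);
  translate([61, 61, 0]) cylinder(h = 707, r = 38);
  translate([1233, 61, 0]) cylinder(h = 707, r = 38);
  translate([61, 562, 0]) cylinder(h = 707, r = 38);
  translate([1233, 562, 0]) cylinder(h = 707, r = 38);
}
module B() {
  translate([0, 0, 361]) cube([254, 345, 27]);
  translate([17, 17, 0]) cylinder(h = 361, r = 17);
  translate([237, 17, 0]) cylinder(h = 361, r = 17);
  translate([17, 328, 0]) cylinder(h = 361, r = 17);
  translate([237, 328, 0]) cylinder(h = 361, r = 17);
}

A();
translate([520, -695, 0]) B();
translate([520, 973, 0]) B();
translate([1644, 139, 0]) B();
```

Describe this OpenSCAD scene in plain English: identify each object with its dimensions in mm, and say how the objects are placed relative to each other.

A is a table: top 1294 mm (x) × 623 mm (y), 43 mm thick, upper face at z = 750 mm, on four round legs of 76 mm diameter, each leg's bounding box inset 23 mm from the nearest pair of top edges, running from z = 0 to the bottom of the top.

B is a four-legged stool. The seat is a 254×345×27 mm slab whose top surface is at z = 388 mm; four round legs, each 34 mm in diameter, run from the floor (z = 0) to the underside of the seat, each leg's axis is inset half a diameter from the nearest pair of seat edges (so the leg's bounding box is flush with the corner).

Three stools sit around the table at the −y, +y, +x sides.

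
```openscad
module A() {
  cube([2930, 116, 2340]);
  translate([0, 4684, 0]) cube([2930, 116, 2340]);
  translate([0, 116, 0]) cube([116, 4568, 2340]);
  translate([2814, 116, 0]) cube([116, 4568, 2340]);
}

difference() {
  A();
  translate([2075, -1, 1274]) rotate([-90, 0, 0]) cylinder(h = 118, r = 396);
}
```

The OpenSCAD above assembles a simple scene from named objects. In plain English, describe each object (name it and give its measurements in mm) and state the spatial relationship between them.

A is the wall frame of a small rectangular building: four walls, each 2340 mm tall and 116 mm thick, enclosing a footprint 2930 mm (x) by 4800 mm (y) outside-to-outside, with no floor or roof. The front and back walls (the −y and +y sides) span the full width; the two side walls fit between them.

The house frame has a circular hole of radius 396 mm through its front wall, centred at (x = 2075, z = 1274).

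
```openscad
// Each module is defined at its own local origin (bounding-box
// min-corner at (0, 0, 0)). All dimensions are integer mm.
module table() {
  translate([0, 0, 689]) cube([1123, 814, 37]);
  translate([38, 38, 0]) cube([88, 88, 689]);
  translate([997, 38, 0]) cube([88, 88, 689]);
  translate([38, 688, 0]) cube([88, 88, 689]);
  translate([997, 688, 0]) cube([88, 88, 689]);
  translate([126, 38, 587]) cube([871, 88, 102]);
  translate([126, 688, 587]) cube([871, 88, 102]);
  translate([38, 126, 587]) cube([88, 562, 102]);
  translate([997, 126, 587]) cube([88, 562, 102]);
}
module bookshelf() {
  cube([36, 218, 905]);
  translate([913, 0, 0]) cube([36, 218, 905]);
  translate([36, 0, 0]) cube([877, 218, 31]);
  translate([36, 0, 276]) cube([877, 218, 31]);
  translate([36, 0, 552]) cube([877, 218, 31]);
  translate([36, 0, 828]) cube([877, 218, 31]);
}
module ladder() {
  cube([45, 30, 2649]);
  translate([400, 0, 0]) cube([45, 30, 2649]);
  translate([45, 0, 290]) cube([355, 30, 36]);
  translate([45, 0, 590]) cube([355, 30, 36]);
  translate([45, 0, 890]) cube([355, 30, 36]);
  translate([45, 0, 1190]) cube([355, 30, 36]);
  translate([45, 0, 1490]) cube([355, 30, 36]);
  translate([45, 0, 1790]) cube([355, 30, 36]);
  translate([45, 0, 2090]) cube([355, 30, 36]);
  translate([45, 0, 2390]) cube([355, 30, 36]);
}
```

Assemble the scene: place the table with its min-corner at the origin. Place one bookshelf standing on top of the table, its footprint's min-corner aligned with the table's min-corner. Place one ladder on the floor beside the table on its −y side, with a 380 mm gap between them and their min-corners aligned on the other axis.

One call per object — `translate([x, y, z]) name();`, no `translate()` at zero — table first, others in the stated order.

table();
translate([0, 0, 726]) bookshelf();
translate([0, -410, 0]) ladder();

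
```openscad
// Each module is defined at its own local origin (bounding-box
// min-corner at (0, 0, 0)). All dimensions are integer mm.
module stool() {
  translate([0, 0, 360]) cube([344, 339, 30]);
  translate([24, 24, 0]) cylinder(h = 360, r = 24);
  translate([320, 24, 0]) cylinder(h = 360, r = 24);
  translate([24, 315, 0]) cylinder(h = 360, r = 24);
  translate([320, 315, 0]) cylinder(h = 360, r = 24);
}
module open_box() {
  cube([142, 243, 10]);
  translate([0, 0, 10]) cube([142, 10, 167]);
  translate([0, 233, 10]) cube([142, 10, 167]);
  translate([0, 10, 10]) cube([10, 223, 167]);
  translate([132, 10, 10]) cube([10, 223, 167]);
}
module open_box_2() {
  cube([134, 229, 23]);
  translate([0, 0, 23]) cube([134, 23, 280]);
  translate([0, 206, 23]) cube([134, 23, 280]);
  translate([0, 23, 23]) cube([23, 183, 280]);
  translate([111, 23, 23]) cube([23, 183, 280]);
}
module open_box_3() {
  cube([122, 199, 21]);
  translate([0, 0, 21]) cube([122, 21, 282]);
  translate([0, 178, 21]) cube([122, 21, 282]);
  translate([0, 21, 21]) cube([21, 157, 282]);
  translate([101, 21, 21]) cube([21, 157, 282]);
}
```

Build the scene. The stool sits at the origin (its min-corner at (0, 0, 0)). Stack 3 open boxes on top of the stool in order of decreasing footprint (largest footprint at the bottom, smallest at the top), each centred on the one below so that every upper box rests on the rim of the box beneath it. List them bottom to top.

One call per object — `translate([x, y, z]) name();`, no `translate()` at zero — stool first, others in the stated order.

stool();
translate([101, 48, 390]) open_box();
translate([105, 55, 567]) open_box_2();
translate([111, 70, 870]) open_box_3();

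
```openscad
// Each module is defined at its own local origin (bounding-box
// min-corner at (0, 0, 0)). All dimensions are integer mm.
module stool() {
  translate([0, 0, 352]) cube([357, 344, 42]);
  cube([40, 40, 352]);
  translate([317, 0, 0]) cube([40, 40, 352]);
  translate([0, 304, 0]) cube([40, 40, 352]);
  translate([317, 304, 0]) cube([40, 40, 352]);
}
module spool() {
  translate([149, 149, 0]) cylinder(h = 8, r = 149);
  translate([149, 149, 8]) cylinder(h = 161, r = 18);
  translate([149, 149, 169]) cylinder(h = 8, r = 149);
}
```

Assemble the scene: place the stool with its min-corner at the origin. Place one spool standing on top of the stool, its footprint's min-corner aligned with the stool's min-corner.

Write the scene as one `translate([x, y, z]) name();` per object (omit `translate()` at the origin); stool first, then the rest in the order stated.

stool();
translate([0, 0, 394]) spool();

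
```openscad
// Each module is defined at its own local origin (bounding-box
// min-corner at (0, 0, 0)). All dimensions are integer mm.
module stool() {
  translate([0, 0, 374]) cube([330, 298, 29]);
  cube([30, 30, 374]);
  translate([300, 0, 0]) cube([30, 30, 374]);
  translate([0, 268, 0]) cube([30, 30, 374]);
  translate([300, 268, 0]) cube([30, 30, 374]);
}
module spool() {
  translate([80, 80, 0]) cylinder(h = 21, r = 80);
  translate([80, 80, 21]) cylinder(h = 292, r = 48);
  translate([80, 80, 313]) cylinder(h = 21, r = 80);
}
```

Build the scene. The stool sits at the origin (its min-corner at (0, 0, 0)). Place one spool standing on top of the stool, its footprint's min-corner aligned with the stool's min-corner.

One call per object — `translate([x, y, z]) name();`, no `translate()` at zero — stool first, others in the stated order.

stool();
translate([0, 0, 403]) spool();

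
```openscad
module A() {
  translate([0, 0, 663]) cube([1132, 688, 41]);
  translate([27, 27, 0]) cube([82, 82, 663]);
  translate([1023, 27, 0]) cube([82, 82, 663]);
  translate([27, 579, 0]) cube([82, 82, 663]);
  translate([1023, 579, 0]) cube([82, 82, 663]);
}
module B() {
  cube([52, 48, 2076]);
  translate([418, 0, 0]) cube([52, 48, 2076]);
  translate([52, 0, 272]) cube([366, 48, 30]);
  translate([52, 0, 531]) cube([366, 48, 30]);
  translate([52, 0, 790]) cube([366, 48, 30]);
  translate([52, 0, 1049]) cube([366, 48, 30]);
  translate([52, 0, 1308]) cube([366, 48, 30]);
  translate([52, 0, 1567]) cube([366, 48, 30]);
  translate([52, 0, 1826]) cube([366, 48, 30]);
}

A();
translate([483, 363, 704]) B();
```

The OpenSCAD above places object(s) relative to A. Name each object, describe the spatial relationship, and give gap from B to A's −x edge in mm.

The ladder's min-x is at 483; the table's min-x is 0; gap = 483 mm.

A is a table. B is a ladder. The ladder is on top of the table. The gap from the ladder to the table's −x edge is 483 mm.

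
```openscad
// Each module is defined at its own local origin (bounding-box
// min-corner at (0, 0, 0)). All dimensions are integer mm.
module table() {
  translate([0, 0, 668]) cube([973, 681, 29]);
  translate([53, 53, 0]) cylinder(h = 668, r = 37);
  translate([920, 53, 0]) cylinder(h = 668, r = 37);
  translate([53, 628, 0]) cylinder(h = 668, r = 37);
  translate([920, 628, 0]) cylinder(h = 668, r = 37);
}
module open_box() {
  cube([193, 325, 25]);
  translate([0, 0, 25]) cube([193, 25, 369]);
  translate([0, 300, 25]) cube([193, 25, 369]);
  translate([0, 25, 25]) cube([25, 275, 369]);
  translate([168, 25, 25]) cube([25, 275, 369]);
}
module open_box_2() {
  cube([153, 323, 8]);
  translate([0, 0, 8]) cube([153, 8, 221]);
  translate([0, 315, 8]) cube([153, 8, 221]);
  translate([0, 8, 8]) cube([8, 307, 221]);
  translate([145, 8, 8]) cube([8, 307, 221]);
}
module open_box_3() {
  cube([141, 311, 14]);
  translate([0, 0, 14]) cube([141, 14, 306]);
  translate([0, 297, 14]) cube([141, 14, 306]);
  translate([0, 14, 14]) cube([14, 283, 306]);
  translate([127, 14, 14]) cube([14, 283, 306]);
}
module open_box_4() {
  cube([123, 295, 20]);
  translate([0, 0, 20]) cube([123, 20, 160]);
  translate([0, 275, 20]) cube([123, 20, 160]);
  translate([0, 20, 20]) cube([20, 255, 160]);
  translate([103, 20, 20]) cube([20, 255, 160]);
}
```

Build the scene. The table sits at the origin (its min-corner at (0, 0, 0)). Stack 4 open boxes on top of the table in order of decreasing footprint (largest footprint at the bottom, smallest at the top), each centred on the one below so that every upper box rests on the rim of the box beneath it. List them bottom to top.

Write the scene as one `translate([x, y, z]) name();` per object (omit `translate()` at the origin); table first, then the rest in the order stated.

table();
translate([390, 178, 697]) open_box();
translate([410, 179, 1091]) open_box_2();
translate([416, 185, 1320]) open_box_3();
translate([425, 193, 1640]) open_box_4();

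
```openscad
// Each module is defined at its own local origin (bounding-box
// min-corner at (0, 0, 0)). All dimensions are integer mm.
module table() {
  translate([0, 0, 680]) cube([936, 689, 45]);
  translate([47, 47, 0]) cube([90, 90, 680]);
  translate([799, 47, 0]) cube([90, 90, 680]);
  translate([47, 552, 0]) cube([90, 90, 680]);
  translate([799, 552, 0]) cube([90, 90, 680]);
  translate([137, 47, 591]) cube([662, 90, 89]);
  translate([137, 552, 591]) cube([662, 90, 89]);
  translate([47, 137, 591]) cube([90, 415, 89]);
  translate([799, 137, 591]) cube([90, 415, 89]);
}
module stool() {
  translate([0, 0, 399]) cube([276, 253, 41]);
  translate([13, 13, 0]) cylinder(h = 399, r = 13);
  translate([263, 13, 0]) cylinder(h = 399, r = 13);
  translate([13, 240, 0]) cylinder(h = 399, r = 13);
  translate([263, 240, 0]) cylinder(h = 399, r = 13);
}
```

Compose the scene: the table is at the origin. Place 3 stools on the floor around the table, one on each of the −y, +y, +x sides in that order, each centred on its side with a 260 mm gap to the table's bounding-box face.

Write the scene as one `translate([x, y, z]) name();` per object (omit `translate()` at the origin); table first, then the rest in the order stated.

table();
translate([330, -513, 0]) stool();
translate([330, 949, 0]) stool();
translate([1196, 218, 0]) stool();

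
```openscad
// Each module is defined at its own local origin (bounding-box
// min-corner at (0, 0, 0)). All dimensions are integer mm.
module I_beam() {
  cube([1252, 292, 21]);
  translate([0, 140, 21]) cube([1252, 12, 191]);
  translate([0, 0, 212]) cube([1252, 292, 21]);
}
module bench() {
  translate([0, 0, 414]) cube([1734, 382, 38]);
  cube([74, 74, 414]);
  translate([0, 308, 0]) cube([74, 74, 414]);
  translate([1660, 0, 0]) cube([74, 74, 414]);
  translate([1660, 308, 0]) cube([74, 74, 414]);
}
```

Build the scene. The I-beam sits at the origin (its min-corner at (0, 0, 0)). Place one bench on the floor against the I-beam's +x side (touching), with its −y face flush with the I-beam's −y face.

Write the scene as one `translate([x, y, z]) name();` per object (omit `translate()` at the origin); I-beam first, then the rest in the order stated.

I_beam();
translate([1252, 0, 0]) bench();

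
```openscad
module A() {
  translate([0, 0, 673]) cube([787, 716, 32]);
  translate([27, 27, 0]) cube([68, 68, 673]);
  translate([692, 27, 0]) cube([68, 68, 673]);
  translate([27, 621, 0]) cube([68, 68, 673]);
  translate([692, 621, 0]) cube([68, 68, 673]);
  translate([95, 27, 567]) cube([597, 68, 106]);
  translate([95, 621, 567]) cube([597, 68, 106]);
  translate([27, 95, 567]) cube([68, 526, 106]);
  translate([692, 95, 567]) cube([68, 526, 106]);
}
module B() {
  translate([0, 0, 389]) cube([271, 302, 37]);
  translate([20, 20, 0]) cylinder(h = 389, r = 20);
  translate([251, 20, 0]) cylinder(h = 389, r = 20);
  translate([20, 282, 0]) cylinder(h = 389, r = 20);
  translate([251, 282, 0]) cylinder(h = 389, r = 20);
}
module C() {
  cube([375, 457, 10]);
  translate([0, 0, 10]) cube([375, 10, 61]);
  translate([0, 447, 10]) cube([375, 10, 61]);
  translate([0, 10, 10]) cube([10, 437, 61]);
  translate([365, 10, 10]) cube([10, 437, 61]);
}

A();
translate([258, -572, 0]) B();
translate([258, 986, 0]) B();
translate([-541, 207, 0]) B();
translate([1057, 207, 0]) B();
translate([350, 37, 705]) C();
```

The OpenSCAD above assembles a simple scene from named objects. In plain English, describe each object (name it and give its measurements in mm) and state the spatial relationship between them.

A is a table with a 787×716 mm rectangular top, 32 mm thick, top surface at z = 705 mm, supported by four 68×68 mm square legs, each inset 27 mm from the nearest pair of top edges, running from the floor. Four apron rails, 68 mm thick and 106 mm tall, run between adjacent legs with their top edges flush with the underside of the top and their outer faces flush with the legs' outer faces.

B is a four-legged stool. The seat is a 271×302×37 mm slab whose top surface is at z = 426 mm; four round legs, each 40 mm in diameter, run from the floor (z = 0) to the underside of the seat, each leg's axis is inset half a diameter from the nearest pair of seat edges (so the leg's bounding box is flush with the corner).

C is an open-topped rectangular box: outside dimensions 375×457×71 mm, with a uniform wall and base thickness of 10 mm. The base is a full 375×457 slab on the floor; four walls sit on top of the base. The front and back walls (the −y and +y sides) span the full width; the two side walls fit between them.

Four stools sit around the table at the −y, +y, −x, +x sides. The open box is on top of the table.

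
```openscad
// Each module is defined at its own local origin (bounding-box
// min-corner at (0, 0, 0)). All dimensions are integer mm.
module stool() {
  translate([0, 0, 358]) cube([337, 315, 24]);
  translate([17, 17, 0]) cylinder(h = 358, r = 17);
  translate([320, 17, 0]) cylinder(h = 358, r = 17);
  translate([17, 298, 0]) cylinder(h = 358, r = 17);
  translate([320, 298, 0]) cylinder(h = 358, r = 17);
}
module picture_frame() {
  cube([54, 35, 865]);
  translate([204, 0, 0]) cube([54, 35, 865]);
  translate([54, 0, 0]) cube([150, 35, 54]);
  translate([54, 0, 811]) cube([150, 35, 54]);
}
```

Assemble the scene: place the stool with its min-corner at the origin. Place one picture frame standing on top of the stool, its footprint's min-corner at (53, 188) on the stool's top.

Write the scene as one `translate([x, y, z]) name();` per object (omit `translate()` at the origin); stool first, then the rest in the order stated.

stool();
translate([53, 188, 382]) picture_frame();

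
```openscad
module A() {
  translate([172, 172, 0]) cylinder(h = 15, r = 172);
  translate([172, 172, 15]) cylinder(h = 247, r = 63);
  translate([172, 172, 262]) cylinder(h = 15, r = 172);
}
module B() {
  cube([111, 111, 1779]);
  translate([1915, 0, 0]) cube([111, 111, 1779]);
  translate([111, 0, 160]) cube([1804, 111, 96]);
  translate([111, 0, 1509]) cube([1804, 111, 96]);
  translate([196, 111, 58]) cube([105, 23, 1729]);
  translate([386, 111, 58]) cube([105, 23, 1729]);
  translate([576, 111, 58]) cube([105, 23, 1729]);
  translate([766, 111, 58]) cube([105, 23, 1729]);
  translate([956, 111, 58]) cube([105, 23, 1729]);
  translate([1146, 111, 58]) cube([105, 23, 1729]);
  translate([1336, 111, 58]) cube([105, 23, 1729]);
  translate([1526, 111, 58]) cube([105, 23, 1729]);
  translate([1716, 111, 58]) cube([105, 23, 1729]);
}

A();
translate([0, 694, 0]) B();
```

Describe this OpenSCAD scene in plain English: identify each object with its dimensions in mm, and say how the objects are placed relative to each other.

A is a spool: two coaxial disc flanges of radius 172 mm and thickness 15 mm, joined by a core cylinder of radius 63 mm and height 247 mm. The lower flange rests on z = 0 and the three cylinders share a vertical axis.

B is a fence section. Two 111×111 mm posts, 1779 mm tall, stand on the floor with a clear span of 1804 mm between their inner faces. Two horizontal rails of 111×96 mm section span the gap between the posts with their undersides at z = 160 mm and z = 1509 mm, flush with the posts' −y face. 9 pickets, each 105 mm wide, 23 mm thick and 1729 mm tall, are fixed to the +y face of the rails with their bottoms at z = 58 mm, evenly spaced across the span with equal gaps (rounded down to the nearest mm) at the −x end and between each pair — any rounding remainder accumulates at the +x end.

The fence section is on the floor beside the spool on its +y side.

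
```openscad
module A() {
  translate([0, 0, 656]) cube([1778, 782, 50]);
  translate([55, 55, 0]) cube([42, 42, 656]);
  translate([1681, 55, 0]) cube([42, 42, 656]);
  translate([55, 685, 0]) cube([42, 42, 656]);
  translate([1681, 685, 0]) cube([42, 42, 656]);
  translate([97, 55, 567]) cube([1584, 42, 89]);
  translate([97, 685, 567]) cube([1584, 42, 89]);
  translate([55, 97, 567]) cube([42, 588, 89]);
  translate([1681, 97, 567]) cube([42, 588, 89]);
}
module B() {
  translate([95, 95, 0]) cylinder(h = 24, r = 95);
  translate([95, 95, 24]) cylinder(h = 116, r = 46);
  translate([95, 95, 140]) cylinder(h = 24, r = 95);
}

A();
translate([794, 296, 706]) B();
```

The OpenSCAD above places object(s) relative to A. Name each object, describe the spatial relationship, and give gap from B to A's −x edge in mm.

A is a table. B is a spool. The spool is on top of the table, centred. The gap from the spool to the table's −x edge is 794 mm.

The spool's min-x is at 794; the table's min-x is 0; gap = 794 mm.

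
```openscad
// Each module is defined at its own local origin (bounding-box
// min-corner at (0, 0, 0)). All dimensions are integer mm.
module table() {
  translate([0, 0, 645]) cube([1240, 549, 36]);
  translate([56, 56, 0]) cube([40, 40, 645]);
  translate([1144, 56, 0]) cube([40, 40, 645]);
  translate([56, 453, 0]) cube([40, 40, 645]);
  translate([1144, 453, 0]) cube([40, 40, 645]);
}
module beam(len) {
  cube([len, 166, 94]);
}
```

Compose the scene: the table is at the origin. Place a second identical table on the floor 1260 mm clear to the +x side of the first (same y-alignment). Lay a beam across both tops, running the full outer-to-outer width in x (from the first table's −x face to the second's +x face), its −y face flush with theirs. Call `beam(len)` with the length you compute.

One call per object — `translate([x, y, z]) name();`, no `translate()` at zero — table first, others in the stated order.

table();
translate([2500, 0, 0]) table();
translate([0, 0, 681]) beam(3740);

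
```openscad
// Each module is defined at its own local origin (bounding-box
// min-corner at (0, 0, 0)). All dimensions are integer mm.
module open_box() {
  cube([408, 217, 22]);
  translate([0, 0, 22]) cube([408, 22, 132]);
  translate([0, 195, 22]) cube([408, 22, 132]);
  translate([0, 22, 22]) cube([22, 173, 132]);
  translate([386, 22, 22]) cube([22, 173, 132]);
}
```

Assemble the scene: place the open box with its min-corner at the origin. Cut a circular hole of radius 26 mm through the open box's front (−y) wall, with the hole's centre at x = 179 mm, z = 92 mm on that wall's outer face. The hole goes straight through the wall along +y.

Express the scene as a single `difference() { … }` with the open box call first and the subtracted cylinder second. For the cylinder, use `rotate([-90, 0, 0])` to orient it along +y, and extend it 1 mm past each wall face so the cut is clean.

difference() {
  open_box();
  translate([179, -1, 92]) rotate([-90, 0, 0]) cylinder(h = 24, r = 26);
}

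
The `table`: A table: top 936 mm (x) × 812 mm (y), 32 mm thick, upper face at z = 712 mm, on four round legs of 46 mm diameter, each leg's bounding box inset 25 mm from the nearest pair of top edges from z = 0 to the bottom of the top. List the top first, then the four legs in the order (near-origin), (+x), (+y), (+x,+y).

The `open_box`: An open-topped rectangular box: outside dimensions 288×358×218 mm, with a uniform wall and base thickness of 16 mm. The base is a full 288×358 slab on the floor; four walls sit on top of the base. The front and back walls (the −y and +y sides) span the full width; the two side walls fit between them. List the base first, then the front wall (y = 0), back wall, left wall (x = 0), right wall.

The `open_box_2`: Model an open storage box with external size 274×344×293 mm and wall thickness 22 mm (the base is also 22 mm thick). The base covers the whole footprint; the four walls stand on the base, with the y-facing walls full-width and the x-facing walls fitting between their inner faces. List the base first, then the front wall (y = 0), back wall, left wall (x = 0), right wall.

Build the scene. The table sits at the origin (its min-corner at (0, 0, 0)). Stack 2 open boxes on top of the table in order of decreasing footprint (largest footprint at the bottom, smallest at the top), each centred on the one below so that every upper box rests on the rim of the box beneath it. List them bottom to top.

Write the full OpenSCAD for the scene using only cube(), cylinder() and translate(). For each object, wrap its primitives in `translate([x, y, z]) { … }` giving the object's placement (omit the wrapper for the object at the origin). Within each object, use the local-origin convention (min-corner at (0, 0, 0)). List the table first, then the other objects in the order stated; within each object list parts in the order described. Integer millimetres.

translate([0, 0, 680]) cube([936, 812, 32]);
translate([48, 48, 0]) cylinder(h = 680, r = 23);
translate([888, 48, 0]) cylinder(h = 680, r = 23);
translate([48, 764, 0]) cylinder(h = 680, r = 23);
translate([888, 764, 0]) cylinder(h = 680, r = 23);
translate([324, 227, 712]) {
  cube([288, 358, 16]);
  translate([0, 0, 16]) cube([288, 16, 202]);
  translate([0, 342, 16]) cube([288, 16, 202]);
  translate([0, 16, 16]) cube([16, 326, 202]);
  translate([272, 16, 16]) cube([16, 326, 202]);
}
translate([331, 234, 930]) {
  cube([274, 344, 22]);
  translate([0, 0, 22]) cube([274, 22, 271]);
  translate([0, 322, 22]) cube([274, 22, 271]);
  translate([0, 22, 22]) cube([22, 300, 271]);
  translate([252, 22, 22]) cube([22, 300, 271]);
}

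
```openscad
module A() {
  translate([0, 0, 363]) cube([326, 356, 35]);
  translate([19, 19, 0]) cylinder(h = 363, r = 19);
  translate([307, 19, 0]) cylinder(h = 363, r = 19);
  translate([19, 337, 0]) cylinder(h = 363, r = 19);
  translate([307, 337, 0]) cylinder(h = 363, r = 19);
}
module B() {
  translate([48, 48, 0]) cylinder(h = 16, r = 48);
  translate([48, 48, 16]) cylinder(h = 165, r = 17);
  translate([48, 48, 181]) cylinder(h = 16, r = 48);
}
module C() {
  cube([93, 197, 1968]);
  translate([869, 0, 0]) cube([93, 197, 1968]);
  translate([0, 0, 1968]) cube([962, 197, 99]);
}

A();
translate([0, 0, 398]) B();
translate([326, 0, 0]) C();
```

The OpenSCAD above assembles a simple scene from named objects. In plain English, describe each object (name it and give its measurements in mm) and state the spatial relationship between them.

A is a simple wooden stool: a rectangular seat 326 mm (x) by 356 mm (y), 35 mm thick, top face at z = 398 mm, on four round legs, each 38 mm in diameter. The legs rest on z = 0, each leg's axis is inset half a diameter from the nearest pair of seat edges (so the leg's bounding box is flush with the corner).

B is a spool: two coaxial disc flanges of radius 48 mm and thickness 16 mm, joined by a core cylinder of radius 17 mm and height 165 mm. The lower flange rests on z = 0 and the three cylinders share a vertical axis.

C is a door frame. The clear opening is 776 mm wide and 1968 mm high. Two 93 mm wide jambs, 197 mm deep, stand either side of the opening from the floor to the top of the opening. A 99 mm thick head sits across the top of both jambs, spanning the full outside width of the frame.

The spool is on top of the stool. The door frame is against the stool's +x side, with their −y faces flush.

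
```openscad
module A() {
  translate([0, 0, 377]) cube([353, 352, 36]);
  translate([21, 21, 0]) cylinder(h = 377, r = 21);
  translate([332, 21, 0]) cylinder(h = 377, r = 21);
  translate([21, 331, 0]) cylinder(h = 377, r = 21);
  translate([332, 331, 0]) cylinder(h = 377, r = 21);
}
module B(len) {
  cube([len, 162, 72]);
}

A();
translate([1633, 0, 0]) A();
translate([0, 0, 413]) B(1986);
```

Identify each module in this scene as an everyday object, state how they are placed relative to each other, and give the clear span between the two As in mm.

Second stool starts at x = 1633; first ends at x = 353; clear span = 1633 − 353 = 1280 mm.

A is a stool. B is a beam. A beam spans the tops of two stools. The clear span between the two stools is 1280 mm.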